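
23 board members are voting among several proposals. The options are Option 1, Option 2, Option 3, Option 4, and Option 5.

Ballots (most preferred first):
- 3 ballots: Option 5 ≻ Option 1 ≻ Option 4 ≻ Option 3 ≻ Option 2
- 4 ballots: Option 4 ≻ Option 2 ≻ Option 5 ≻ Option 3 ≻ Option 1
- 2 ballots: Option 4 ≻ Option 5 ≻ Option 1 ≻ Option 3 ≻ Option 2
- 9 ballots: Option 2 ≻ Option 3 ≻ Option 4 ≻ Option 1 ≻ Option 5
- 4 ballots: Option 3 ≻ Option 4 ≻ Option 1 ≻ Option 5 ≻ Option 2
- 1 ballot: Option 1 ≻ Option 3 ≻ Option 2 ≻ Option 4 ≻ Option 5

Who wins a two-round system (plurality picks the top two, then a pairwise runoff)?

Round 1 first-place votes: Option 1 1, Option 2 9, Option 3 4, Option 4 6, Option 5 3. Option 2 and Option 4 advance.
Runoff: Option 2 is ranked above Option 4 on 10 ballots, Option 4 above Option 2 on 13.

Option 4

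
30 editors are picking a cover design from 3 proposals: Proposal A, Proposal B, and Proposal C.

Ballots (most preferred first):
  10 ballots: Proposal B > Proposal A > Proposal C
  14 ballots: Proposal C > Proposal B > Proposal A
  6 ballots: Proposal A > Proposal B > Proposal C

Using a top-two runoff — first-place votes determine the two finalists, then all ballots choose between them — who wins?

Proposal B

Round 1 first-place votes: Proposal A 6, Proposal B 10, Proposal C 14. Proposal C and Proposal B advance.
Runoff: Proposal C is ranked above Proposal B on 14 ballots, Proposal B above Proposal C on 16.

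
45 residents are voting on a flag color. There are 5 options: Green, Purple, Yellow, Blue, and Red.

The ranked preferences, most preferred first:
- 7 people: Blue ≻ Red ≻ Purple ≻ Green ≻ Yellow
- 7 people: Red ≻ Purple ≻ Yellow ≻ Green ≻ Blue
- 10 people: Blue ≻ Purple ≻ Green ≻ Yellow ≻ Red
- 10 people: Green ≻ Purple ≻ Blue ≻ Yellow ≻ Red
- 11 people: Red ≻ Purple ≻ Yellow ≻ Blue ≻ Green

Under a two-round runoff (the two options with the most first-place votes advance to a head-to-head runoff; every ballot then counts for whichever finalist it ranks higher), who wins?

Blue

Round 1 first-place votes: Green 10, Purple 0, Yellow 0, Blue 17, Red 18. Red and Blue advance.
Runoff: Red is ranked above Blue on 18 ballots, Blue above Red on 27.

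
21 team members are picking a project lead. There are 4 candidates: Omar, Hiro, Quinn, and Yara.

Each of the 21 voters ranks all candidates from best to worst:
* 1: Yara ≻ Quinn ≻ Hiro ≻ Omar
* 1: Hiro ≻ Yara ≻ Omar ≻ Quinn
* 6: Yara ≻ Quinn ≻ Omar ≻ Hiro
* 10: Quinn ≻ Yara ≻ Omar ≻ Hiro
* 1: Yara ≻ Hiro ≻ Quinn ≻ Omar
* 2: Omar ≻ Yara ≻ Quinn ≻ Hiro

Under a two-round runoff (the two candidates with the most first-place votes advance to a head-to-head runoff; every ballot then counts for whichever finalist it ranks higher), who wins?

Yara

Round 1 first-place votes: Omar 2, Hiro 1, Quinn 10, Yara 8. Quinn and Yara advance.
Runoff: Quinn is ranked above Yara on 10 ballots, Yara above Quinn on 11.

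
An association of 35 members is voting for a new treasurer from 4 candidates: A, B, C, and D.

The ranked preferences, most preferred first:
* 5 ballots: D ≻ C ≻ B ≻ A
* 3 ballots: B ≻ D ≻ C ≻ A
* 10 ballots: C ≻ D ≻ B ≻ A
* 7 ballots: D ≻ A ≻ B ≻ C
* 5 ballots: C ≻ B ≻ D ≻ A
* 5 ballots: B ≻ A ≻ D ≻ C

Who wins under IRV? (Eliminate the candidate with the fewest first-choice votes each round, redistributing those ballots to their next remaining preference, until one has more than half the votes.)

D

Round 1: A 0, B 8, C 15, D 12. A eliminated.
Round 2: B 8, C 15, D 12. B eliminated.
Round 3: C 15, D 20. D has a majority (≥18).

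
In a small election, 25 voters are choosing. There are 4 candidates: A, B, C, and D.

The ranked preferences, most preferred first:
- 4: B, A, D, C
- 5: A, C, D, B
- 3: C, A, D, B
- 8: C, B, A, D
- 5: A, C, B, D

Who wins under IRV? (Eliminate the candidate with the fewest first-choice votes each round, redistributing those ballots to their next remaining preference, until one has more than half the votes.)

A

Round 1: A 10, B 4, C 11, D 0. D eliminated.
Round 2: A 10, B 4, C 11. B eliminated.
Round 3: A 14, C 11. A has a majority (≥13).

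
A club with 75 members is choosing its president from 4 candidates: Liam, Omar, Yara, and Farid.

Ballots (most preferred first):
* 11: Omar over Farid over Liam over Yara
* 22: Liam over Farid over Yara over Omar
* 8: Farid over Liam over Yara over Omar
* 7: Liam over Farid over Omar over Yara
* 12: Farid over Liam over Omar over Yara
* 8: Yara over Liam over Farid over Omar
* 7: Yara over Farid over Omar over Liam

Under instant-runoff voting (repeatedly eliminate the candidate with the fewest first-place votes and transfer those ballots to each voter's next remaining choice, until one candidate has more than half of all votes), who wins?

Round 1: Liam 29, Omar 11, Yara 15, Farid 20. Omar eliminated.
Round 2: Liam 29, Yara 15, Farid 31. Yara eliminated.
Round 3: Liam 37, Farid 38. Farid has a majority (≥38).

Farid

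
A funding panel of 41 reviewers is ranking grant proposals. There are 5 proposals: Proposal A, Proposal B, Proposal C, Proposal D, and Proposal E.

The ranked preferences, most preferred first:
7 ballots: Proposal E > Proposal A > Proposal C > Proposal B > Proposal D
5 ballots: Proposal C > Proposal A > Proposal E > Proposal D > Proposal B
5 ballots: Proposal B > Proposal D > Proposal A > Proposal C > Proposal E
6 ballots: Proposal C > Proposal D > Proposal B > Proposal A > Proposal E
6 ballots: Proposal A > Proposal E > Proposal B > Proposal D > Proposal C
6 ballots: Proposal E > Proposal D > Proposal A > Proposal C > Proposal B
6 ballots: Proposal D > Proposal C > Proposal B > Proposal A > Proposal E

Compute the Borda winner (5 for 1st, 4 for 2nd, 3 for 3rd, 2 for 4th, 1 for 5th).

Proposal A: 7×4 + 5×4 + 5×3 + 6×2 + 6×5 + 6×3 + 6×2 = 135
Proposal B: 7×2 + 5×1 + 5×5 + 6×3 + 6×3 + 6×1 + 6×3 = 104
Proposal C: 7×3 + 5×5 + 5×2 + 6×5 + 6×1 + 6×2 + 6×4 = 128
Proposal D: 7×1 + 5×2 + 5×4 + 6×4 + 6×2 + 6×4 + 6×5 = 127
Proposal E: 7×5 + 5×3 + 5×1 + 6×1 + 6×4 + 6×5 + 6×1 = 121

Proposal A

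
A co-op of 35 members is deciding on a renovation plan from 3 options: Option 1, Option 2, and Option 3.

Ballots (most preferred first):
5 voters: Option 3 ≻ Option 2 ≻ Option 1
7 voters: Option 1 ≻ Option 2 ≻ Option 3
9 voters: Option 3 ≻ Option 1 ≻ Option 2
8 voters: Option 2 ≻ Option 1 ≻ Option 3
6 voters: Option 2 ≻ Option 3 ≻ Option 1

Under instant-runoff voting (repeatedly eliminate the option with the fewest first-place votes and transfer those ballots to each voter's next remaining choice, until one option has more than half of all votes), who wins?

Option 2

Round 1: Option 1 7, Option 2 14, Option 3 14. Option 1 eliminated.
Round 2: Option 2 21, Option 3 14. Option 2 has a majority (≥18).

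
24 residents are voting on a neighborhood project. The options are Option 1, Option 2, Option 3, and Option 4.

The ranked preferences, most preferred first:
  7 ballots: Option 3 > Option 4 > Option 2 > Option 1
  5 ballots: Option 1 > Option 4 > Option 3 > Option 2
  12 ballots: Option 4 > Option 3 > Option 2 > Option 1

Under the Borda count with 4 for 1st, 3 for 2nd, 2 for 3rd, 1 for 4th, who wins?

Option 4

Option 1: 7×1 + 5×4 + 12×1 = 39
Option 2: 7×2 + 5×1 + 12×2 = 43
Option 3: 7×4 + 5×2 + 12×3 = 74
Option 4: 7×3 + 5×3 + 12×4 = 84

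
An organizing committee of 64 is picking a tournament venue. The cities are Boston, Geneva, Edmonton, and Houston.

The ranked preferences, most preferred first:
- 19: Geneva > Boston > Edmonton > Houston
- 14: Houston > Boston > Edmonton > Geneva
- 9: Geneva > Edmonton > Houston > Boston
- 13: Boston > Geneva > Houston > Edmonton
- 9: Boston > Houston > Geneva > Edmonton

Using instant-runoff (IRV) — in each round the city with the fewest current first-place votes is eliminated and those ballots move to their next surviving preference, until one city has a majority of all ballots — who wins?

Round 1: Boston 22, Geneva 28, Edmonton 0, Houston 14. Edmonton eliminated.
Round 2: Boston 22, Geneva 28, Houston 14. Houston eliminated.
Round 3: Boston 36, Geneva 28. Boston has a majority (≥33).

Boston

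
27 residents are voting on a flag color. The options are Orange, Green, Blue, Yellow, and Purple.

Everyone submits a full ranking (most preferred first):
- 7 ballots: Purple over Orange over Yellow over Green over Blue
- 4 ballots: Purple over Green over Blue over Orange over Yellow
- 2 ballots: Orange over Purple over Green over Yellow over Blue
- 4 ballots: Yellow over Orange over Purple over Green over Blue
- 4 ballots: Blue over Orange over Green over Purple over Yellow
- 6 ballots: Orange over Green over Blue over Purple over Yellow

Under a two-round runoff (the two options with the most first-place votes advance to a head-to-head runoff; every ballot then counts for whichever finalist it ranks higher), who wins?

Orange

Round 1 first-place votes: Orange 8, Green 0, Blue 4, Yellow 4, Purple 11. Purple and Orange advance.
Runoff: Purple is ranked above Orange on 11 ballots, Orange above Purple on 16.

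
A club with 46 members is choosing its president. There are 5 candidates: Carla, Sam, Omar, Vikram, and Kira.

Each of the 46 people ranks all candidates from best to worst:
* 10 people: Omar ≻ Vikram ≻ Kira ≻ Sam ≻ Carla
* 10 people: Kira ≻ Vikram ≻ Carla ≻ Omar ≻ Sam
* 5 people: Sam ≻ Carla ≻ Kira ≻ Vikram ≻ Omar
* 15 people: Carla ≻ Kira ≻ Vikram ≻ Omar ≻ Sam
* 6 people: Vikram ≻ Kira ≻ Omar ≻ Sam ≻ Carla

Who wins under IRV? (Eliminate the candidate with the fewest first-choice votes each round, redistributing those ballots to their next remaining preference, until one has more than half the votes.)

Round 1: Carla 15, Sam 5, Omar 10, Vikram 6, Kira 10. Sam eliminated.
Round 2: Carla 20, Omar 10, Vikram 6, Kira 10. Vikram eliminated.
Round 3: Carla 20, Omar 10, Kira 16. Omar eliminated.
Round 4: Carla 20, Kira 26. Kira has a majority (≥24).

Kira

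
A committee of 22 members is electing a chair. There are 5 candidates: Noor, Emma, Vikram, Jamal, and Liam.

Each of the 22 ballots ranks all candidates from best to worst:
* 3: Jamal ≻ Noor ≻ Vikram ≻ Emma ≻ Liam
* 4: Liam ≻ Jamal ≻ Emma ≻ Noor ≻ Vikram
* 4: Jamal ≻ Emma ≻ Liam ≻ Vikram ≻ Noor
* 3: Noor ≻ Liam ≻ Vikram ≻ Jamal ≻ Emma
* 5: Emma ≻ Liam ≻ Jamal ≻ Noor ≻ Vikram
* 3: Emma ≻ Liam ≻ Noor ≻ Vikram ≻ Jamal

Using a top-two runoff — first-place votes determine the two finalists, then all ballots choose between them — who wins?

Round 1 first-place votes: Noor 3, Emma 8, Vikram 0, Jamal 7, Liam 4. Emma and Jamal advance.
Runoff: Emma is ranked above Jamal on 8 ballots, Jamal above Emma on 14.

Jamal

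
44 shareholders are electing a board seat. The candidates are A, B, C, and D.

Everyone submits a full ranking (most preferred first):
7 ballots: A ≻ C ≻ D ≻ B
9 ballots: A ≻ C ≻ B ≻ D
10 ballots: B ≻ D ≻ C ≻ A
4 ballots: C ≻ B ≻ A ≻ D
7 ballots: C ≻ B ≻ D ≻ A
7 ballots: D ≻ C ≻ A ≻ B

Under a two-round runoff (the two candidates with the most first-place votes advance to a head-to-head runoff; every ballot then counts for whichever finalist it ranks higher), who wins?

Round 1 first-place votes: A 16, B 10, C 11, D 7. A and C advance.
Runoff: A is ranked above C on 16 ballots, C above A on 28.

C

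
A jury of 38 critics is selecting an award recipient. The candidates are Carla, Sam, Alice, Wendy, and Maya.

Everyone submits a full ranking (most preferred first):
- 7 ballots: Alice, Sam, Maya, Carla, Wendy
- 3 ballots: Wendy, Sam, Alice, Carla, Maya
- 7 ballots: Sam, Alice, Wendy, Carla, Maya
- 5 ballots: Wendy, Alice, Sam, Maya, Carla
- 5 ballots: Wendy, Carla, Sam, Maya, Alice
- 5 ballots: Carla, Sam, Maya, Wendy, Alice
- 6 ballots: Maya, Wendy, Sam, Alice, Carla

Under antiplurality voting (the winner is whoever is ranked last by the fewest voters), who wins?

Sam

Last-place votes: Carla 11, Sam 0, Alice 10, Wendy 7, Maya 10.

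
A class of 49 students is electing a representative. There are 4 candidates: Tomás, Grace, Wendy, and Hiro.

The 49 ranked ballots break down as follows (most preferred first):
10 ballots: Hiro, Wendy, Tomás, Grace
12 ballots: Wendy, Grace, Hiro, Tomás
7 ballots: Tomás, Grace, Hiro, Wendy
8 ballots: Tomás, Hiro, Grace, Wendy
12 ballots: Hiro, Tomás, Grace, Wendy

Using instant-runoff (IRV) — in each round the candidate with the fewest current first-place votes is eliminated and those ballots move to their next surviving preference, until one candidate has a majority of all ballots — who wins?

Round 1: Tomás 15, Grace 0, Wendy 12, Hiro 22. Grace eliminated.
Round 2: Tomás 15, Wendy 12, Hiro 22. Wendy eliminated.
Round 3: Tomás 15, Hiro 34. Hiro has a majority (≥25).

Hiro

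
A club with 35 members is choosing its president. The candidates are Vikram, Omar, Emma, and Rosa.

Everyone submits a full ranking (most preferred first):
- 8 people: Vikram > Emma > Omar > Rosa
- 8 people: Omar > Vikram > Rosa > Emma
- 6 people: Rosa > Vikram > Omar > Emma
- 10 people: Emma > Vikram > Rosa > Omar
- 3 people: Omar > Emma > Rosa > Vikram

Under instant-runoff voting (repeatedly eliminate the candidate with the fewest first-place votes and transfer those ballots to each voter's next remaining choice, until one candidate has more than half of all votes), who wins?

Vikram

Round 1: Vikram 8, Omar 11, Emma 10, Rosa 6. Rosa eliminated.
Round 2: Vikram 14, Omar 11, Emma 10. Emma eliminated.
Round 3: Vikram 24, Omar 11. Vikram has a majority (≥18).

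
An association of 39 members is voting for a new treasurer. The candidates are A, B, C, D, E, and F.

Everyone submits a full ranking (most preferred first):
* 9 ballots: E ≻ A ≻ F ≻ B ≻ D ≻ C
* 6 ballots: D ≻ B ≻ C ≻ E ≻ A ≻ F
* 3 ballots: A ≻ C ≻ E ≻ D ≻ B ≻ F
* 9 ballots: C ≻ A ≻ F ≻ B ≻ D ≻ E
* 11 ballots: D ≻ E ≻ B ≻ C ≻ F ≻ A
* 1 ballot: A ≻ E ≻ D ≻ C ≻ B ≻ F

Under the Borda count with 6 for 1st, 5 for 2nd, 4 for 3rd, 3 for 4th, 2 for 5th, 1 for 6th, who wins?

A: 9×5 + 6×2 + 3×6 + 9×5 + 11×1 + 1×6 = 137
B: 9×3 + 6×5 + 3×2 + 9×3 + 11×4 + 1×2 = 136
C: 9×1 + 6×4 + 3×5 + 9×6 + 11×3 + 1×3 = 138
D: 9×2 + 6×6 + 3×3 + 9×2 + 11×6 + 1×4 = 151
E: 9×6 + 6×3 + 3×4 + 9×1 + 11×5 + 1×5 = 153
F: 9×4 + 6×1 + 3×1 + 9×4 + 11×2 + 1×1 = 104

E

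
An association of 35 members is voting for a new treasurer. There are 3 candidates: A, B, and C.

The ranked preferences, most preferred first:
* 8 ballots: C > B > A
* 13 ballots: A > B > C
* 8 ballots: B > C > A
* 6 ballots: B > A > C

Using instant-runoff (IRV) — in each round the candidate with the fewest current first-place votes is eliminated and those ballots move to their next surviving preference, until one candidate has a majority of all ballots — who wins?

Round 1: A 13, B 14, C 8. C eliminated.
Round 2: A 13, B 22. B has a majority (≥18).

B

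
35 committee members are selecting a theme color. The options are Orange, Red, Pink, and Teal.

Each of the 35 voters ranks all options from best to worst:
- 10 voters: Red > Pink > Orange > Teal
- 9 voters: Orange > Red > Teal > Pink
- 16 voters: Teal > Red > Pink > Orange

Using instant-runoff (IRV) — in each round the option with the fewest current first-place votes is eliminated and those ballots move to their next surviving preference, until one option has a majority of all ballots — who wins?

Red

Round 1: Orange 9, Red 10, Pink 0, Teal 16. Pink eliminated.
Round 2: Orange 9, Red 10, Teal 16. Orange eliminated.
Round 3: Red 19, Teal 16. Red has a majority (≥18).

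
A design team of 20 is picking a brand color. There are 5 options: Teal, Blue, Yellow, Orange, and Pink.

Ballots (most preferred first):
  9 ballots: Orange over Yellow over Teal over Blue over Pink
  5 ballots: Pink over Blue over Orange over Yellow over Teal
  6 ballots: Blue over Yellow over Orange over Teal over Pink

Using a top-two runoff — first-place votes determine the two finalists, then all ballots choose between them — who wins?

Blue

Round 1 first-place votes: Teal 0, Blue 6, Yellow 0, Orange 9, Pink 5. Orange and Blue advance.
Runoff: Orange is ranked above Blue on 9 ballots, Blue above Orange on 11.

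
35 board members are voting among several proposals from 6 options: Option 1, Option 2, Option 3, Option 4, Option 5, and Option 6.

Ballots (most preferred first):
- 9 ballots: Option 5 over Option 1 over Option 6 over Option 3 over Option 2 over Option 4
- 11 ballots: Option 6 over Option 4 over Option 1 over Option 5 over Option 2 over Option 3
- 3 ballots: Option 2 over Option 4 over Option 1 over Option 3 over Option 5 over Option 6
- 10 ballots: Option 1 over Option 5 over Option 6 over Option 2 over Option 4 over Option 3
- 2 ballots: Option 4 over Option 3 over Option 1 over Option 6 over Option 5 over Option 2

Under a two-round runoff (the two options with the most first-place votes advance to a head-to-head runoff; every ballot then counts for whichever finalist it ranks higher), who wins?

Option 1

Round 1 first-place votes: Option 1 10, Option 2 3, Option 3 0, Option 4 2, Option 5 9, Option 6 11. Option 6 and Option 1 advance.
Runoff: Option 6 is ranked above Option 1 on 11 ballots, Option 1 above Option 6 on 24.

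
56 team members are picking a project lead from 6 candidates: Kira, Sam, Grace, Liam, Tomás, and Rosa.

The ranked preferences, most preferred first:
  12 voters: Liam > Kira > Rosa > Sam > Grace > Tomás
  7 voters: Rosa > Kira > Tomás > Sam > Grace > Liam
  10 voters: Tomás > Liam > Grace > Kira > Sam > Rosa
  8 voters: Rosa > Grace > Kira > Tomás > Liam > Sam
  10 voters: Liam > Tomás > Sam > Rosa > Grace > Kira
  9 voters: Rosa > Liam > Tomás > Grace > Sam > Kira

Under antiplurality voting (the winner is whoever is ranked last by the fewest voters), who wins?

Last-place votes: Kira 19, Sam 8, Grace 0, Liam 7, Tomás 12, Rosa 10.

Grace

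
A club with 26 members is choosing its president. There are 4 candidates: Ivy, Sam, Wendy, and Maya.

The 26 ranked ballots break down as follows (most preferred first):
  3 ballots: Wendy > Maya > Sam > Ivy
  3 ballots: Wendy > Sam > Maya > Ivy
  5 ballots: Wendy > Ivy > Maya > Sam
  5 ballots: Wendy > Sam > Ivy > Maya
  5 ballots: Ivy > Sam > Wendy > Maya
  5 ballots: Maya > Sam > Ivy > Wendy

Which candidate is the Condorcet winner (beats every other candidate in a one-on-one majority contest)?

Wendy vs Ivy: 16–10
Wendy vs Sam: 16–10
Wendy vs Maya: 21–5
Wendy beats every other candidate.

Wendy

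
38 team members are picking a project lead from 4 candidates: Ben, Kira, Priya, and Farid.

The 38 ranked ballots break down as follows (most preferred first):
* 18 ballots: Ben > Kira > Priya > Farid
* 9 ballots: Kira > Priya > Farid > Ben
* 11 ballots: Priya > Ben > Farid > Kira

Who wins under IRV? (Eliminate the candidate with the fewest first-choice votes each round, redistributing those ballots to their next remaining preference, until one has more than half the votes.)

Round 1: Ben 18, Kira 9, Priya 11, Farid 0. Farid eliminated.
Round 2: Ben 18, Kira 9, Priya 11. Kira eliminated.
Round 3: Ben 18, Priya 20. Priya has a majority (≥20).

Priya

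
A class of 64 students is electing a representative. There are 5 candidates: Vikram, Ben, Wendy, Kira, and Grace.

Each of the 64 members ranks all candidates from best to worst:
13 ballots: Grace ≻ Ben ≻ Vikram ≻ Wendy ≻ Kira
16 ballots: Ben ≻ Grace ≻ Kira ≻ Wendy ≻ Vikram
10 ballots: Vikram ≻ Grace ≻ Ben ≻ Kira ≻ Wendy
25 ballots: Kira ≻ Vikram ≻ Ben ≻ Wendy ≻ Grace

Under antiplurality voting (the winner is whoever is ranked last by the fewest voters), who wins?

Ben

Last-place votes: Vikram 16, Ben 0, Wendy 10, Kira 13, Grace 25.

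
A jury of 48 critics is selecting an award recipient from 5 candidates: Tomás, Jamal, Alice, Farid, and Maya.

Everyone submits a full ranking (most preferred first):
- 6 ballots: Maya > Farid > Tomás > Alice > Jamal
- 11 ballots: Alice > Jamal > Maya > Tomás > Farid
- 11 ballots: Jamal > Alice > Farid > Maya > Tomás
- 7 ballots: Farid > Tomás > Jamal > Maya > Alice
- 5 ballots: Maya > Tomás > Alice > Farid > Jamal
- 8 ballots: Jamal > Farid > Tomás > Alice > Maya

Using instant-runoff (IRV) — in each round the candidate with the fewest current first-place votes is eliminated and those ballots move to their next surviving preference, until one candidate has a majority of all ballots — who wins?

Round 1: Tomás 0, Jamal 19, Alice 11, Farid 7, Maya 11. Tomás eliminated.
Round 2: Jamal 19, Alice 11, Farid 7, Maya 11. Farid eliminated.
Round 3: Jamal 26, Alice 11, Maya 11. Jamal has a majority (≥25).

Jamal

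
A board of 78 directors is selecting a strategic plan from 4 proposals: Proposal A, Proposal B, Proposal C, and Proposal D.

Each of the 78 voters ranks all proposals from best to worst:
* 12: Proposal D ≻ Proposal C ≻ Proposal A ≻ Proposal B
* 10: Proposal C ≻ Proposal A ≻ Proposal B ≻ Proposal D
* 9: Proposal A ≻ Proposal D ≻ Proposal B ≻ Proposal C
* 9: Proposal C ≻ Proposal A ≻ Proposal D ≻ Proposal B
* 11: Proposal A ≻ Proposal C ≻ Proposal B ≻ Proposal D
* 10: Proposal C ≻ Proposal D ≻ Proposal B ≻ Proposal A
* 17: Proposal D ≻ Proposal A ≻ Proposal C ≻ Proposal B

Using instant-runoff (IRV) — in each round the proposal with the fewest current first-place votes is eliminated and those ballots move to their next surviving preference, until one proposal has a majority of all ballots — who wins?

Proposal C

Round 1: Proposal A 20, Proposal B 0, Proposal C 29, Proposal D 29. Proposal B eliminated.
Round 2: Proposal A 20, Proposal C 29, Proposal D 29. Proposal A eliminated.
Round 3: Proposal C 40, Proposal D 38. Proposal C has a majority (≥40).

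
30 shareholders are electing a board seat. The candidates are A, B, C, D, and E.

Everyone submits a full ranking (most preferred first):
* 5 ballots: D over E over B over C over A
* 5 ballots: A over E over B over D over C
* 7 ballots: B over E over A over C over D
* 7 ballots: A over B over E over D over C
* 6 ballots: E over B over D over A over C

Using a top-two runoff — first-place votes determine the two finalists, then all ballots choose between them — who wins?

Round 1 first-place votes: A 12, B 7, C 0, D 5, E 6. A and B advance.
Runoff: A is ranked above B on 12 ballots, B above A on 18.

B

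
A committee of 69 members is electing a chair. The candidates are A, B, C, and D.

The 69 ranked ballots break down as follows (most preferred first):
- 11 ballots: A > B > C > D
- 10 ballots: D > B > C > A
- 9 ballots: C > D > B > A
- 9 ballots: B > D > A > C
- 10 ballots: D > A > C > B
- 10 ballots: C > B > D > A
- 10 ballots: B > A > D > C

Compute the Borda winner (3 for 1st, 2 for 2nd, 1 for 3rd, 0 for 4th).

B

A: 11×3 + 10×0 + 9×0 + 9×1 + 10×2 + 10×0 + 10×2 = 82
B: 11×2 + 10×2 + 9×1 + 9×3 + 10×0 + 10×2 + 10×3 = 128
C: 11×1 + 10×1 + 9×3 + 9×0 + 10×1 + 10×3 + 10×0 = 88
D: 11×0 + 10×3 + 9×2 + 9×2 + 10×3 + 10×1 + 10×1 = 116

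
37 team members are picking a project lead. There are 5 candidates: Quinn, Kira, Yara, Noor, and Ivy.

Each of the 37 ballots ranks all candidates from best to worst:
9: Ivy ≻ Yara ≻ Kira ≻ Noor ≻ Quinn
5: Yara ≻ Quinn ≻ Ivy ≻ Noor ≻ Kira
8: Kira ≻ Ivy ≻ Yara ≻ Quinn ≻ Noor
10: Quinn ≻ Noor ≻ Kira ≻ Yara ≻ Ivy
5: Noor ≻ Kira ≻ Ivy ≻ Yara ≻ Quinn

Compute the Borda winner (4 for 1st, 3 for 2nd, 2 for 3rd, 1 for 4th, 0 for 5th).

Kira

Quinn: 9×0 + 5×3 + 8×1 + 10×4 + 5×0 = 63
Kira: 9×2 + 5×0 + 8×4 + 10×2 + 5×3 = 85
Yara: 9×3 + 5×4 + 8×2 + 10×1 + 5×1 = 78
Noor: 9×1 + 5×1 + 8×0 + 10×3 + 5×4 = 64
Ivy: 9×4 + 5×2 + 8×3 + 10×0 + 5×2 = 80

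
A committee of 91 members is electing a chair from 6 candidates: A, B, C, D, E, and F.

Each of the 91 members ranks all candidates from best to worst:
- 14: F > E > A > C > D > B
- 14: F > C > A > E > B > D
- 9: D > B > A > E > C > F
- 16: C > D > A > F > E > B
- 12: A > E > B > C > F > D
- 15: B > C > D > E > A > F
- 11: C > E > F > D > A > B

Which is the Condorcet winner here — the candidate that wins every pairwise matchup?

C vs A: 56–35
C vs B: 55–36
C vs D: 82–9
C vs E: 56–35
C vs F: 63–28
C beats every other candidate.

C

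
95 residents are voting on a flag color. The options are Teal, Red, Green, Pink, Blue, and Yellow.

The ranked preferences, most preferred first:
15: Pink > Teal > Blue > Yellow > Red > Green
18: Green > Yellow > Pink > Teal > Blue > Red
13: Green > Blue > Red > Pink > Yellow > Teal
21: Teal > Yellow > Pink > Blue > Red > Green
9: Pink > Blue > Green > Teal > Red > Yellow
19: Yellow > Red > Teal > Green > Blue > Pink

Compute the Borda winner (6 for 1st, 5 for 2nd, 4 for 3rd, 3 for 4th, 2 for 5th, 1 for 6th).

Yellow

Teal: 15×5 + 18×3 + 13×1 + 21×6 + 9×3 + 19×4 = 371
Red: 15×2 + 18×1 + 13×4 + 21×2 + 9×2 + 19×5 = 255
Green: 15×1 + 18×6 + 13×6 + 21×1 + 9×4 + 19×3 = 315
Pink: 15×6 + 18×4 + 13×3 + 21×4 + 9×6 + 19×1 = 358
Blue: 15×4 + 18×2 + 13×5 + 21×3 + 9×5 + 19×2 = 307
Yellow: 15×3 + 18×5 + 13×2 + 21×5 + 9×1 + 19×6 = 389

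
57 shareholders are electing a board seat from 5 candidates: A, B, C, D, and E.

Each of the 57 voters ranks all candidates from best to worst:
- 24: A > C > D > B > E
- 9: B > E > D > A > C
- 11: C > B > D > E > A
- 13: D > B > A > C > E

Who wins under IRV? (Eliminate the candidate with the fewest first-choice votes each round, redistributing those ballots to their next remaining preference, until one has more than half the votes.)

D

Round 1: A 24, B 9, C 11, D 13, E 0. E eliminated.
Round 2: A 24, B 9, C 11, D 13. B eliminated.
Round 3: A 24, C 11, D 22. C eliminated.
Round 4: A 24, D 33. D has a majority (≥29).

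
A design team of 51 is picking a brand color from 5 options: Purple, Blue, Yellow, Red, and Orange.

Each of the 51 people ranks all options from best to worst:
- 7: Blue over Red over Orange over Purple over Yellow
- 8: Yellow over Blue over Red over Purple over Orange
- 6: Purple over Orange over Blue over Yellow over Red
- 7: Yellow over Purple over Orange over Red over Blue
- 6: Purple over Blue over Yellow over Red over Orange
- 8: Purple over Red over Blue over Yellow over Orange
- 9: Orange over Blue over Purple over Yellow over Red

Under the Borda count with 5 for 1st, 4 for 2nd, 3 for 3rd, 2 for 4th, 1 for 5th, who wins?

Purple: 7×2 + 8×2 + 6×5 + 7×4 + 6×5 + 8×5 + 9×3 = 185
Blue: 7×5 + 8×4 + 6×3 + 7×1 + 6×4 + 8×3 + 9×4 = 176
Yellow: 7×1 + 8×5 + 6×2 + 7×5 + 6×3 + 8×2 + 9×2 = 146
Red: 7×4 + 8×3 + 6×1 + 7×2 + 6×2 + 8×4 + 9×1 = 125
Orange: 7×3 + 8×1 + 6×4 + 7×3 + 6×1 + 8×1 + 9×5 = 133

Purple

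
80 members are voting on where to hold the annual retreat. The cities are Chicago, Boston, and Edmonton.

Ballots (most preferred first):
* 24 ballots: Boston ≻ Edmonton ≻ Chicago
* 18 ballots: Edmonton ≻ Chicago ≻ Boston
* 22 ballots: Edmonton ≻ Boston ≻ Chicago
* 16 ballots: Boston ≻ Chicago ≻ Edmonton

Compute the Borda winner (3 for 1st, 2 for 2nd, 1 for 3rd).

Edmonton

Chicago: 24×1 + 18×2 + 22×1 + 16×2 = 114
Boston: 24×3 + 18×1 + 22×2 + 16×3 = 182
Edmonton: 24×2 + 18×3 + 22×3 + 16×1 = 184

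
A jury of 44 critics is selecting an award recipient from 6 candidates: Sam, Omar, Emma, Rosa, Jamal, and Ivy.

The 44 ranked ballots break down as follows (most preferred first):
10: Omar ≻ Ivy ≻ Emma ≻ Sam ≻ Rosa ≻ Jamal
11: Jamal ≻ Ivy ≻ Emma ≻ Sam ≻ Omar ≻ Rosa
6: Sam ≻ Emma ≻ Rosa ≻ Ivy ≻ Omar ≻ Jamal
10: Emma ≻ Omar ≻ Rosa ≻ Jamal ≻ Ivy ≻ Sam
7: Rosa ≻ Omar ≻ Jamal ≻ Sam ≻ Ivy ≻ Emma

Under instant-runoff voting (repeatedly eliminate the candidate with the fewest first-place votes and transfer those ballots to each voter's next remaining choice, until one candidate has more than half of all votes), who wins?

Round 1: Sam 6, Omar 10, Emma 10, Rosa 7, Jamal 11, Ivy 0. Ivy eliminated.
Round 2: Sam 6, Omar 10, Emma 10, Rosa 7, Jamal 11. Sam eliminated.
Round 3: Omar 10, Emma 16, Rosa 7, Jamal 11. Rosa eliminated.
Round 4: Omar 17, Emma 16, Jamal 11. Jamal eliminated.
Round 5: Omar 17, Emma 27. Emma has a majority (≥23).

Emma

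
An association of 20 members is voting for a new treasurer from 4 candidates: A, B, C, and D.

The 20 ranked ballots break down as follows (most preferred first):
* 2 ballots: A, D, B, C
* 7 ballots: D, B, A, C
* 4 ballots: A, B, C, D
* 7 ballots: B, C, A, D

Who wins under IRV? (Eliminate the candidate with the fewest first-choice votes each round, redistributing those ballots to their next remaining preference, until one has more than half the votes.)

Round 1: A 6, B 7, C 0, D 7. C eliminated.
Round 2: A 6, B 7, D 7. A eliminated.
Round 3: B 11, D 9. B has a majority (≥11).

B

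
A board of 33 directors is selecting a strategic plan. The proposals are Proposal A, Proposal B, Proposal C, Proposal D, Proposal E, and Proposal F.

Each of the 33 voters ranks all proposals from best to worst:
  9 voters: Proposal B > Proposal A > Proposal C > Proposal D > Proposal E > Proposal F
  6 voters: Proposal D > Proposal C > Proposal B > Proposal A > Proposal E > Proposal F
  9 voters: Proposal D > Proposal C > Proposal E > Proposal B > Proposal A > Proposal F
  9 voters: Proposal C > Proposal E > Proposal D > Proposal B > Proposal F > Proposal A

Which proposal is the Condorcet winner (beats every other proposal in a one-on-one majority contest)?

Proposal C vs Proposal A: 24–9
Proposal C vs Proposal B: 24–9
Proposal C vs Proposal D: 18–15
Proposal C vs Proposal E: 33–0
Proposal C vs Proposal F: 33–0
Proposal C beats every other proposal.

Proposal C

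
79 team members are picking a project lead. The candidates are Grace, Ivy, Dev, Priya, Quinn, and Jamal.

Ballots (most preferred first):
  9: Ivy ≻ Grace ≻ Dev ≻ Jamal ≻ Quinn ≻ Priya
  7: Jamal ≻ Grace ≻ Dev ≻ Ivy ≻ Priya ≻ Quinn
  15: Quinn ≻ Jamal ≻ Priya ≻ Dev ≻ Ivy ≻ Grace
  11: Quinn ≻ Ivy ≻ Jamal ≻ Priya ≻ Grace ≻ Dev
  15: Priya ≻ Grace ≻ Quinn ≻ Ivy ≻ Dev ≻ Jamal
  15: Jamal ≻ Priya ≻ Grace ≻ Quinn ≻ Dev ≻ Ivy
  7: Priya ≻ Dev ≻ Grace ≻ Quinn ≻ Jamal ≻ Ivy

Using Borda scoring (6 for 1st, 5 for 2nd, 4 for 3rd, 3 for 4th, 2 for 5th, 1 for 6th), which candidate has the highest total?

Grace: 9×5 + 7×5 + 15×1 + 11×2 + 15×5 + 15×4 + 7×4 = 280
Ivy: 9×6 + 7×3 + 15×2 + 11×5 + 15×3 + 15×1 + 7×1 = 227
Dev: 9×4 + 7×4 + 15×3 + 11×1 + 15×2 + 15×2 + 7×5 = 215
Priya: 9×1 + 7×2 + 15×4 + 11×3 + 15×6 + 15×5 + 7×6 = 323
Quinn: 9×2 + 7×1 + 15×6 + 11×6 + 15×4 + 15×3 + 7×3 = 307
Jamal: 9×3 + 7×6 + 15×5 + 11×4 + 15×1 + 15×6 + 7×2 = 307

Priya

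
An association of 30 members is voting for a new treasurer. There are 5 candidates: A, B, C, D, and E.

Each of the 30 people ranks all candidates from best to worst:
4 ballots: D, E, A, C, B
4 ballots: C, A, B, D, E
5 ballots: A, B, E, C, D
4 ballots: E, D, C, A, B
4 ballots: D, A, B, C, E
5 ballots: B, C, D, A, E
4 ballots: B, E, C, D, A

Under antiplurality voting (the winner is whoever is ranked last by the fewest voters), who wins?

C

Last-place votes: A 4, B 8, C 0, D 5, E 13.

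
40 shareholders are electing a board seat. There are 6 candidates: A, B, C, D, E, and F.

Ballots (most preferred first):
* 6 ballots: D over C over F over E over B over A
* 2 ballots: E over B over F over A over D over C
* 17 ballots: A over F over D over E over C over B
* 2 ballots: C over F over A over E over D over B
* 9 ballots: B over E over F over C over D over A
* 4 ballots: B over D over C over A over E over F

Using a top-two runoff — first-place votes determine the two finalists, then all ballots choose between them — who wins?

B

Round 1 first-place votes: A 17, B 13, C 2, D 6, E 2, F 0. A and B advance.
Runoff: A is ranked above B on 19 ballots, B above A on 21.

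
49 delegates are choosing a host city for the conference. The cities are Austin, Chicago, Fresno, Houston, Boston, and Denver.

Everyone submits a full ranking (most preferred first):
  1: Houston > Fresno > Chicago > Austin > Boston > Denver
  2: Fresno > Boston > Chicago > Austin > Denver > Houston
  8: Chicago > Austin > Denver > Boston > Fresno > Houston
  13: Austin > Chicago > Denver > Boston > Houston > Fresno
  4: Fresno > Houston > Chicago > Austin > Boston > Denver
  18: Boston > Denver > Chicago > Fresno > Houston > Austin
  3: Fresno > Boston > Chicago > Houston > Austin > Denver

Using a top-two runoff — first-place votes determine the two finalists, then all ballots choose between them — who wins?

Austin

Round 1 first-place votes: Austin 13, Chicago 8, Fresno 9, Houston 1, Boston 18, Denver 0. Boston and Austin advance.
Runoff: Boston is ranked above Austin on 23 ballots, Austin above Boston on 26.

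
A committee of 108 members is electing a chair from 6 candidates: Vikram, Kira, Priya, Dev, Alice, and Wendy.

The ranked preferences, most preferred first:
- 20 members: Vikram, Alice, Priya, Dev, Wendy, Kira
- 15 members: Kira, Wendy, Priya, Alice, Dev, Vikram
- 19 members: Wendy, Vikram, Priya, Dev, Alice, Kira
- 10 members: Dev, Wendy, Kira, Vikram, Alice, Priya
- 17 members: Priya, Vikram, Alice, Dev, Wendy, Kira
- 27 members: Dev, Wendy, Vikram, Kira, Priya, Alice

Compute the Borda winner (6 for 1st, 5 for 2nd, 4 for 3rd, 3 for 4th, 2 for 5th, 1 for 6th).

Vikram

Vikram: 20×6 + 15×1 + 19×5 + 10×3 + 17×5 + 27×4 = 453
Kira: 20×1 + 15×6 + 19×1 + 10×4 + 17×1 + 27×3 = 267
Priya: 20×4 + 15×4 + 19×4 + 10×1 + 17×6 + 27×2 = 382
Dev: 20×3 + 15×2 + 19×3 + 10×6 + 17×3 + 27×6 = 420
Alice: 20×5 + 15×3 + 19×2 + 10×2 + 17×4 + 27×1 = 298
Wendy: 20×2 + 15×5 + 19×6 + 10×5 + 17×2 + 27×5 = 448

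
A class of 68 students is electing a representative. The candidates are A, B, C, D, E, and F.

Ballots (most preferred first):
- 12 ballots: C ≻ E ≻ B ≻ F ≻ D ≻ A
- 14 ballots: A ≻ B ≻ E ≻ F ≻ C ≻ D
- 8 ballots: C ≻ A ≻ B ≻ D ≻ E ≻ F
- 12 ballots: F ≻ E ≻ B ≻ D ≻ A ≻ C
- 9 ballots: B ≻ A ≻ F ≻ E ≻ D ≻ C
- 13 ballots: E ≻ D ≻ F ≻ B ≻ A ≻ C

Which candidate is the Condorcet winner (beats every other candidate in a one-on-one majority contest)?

E

E vs A: 37–31
E vs B: 37–31
E vs C: 48–20
E vs D: 60–8
E vs F: 47–21
E beats every other candidate.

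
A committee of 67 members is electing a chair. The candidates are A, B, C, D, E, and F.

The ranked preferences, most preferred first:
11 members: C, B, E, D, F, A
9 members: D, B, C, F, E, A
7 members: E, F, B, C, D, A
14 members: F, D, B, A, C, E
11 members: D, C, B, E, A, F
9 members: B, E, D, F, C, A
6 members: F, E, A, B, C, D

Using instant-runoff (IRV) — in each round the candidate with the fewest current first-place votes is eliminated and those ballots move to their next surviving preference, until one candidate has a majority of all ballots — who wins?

D

Round 1: A 0, B 9, C 11, D 20, E 7, F 20. A eliminated.
Round 2: B 9, C 11, D 20, E 7, F 20. E eliminated.
Round 3: B 9, C 11, D 20, F 27. B eliminated.
Round 4: C 11, D 29, F 27. C eliminated.
Round 5: D 40, F 27. D has a majority (≥34).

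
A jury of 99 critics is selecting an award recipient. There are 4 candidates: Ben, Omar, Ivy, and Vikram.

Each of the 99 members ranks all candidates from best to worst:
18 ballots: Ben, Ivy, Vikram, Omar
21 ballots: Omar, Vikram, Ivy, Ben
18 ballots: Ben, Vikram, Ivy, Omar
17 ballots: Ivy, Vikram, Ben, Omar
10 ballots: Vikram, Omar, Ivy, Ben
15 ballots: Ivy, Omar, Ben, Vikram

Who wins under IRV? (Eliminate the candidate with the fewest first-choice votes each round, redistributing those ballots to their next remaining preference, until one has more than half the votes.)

Round 1: Ben 36, Omar 21, Ivy 32, Vikram 10. Vikram eliminated.
Round 2: Ben 36, Omar 31, Ivy 32. Omar eliminated.
Round 3: Ben 36, Ivy 63. Ivy has a majority (≥50).

Ivy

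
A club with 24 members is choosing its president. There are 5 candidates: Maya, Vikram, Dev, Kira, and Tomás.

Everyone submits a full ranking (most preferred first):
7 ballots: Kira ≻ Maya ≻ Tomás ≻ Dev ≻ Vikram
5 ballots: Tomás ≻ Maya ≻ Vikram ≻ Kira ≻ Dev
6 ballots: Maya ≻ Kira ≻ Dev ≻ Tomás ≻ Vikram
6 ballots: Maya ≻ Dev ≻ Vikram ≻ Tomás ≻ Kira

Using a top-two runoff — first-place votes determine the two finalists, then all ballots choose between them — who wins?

Maya

Round 1 first-place votes: Maya 12, Vikram 0, Dev 0, Kira 7, Tomás 5. Maya and Kira advance.
Runoff: Maya is ranked above Kira on 17 ballots, Kira above Maya on 7.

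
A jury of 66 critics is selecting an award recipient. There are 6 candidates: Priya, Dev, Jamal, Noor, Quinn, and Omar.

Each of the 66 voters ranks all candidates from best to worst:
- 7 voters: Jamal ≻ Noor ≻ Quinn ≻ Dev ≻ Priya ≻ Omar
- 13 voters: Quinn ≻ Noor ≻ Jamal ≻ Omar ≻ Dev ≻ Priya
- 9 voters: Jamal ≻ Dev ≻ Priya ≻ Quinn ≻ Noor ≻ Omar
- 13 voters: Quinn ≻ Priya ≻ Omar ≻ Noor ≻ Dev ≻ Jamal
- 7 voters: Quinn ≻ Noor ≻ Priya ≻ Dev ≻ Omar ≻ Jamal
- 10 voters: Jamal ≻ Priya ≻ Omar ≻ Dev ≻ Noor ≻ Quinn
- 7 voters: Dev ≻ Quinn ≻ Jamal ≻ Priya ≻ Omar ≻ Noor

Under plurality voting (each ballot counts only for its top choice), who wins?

Quinn

First-place votes: Priya 0, Dev 7, Jamal 26, Noor 0, Quinn 33, Omar 0.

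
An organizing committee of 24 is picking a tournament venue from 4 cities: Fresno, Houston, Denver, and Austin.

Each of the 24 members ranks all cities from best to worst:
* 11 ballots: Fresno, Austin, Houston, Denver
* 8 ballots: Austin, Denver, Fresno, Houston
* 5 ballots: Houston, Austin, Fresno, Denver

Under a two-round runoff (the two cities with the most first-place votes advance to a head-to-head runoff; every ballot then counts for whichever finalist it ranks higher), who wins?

Round 1 first-place votes: Fresno 11, Houston 5, Denver 0, Austin 8. Fresno and Austin advance.
Runoff: Fresno is ranked above Austin on 11 ballots, Austin above Fresno on 13.

Austin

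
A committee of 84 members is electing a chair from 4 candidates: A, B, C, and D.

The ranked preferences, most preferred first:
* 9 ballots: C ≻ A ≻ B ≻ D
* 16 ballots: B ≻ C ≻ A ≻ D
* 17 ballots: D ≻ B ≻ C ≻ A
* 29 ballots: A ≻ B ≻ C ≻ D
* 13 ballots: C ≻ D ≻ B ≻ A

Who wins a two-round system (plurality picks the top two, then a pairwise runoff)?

Round 1 first-place votes: A 29, B 16, C 22, D 17. A and C advance.
Runoff: A is ranked above C on 29 ballots, C above A on 55.

C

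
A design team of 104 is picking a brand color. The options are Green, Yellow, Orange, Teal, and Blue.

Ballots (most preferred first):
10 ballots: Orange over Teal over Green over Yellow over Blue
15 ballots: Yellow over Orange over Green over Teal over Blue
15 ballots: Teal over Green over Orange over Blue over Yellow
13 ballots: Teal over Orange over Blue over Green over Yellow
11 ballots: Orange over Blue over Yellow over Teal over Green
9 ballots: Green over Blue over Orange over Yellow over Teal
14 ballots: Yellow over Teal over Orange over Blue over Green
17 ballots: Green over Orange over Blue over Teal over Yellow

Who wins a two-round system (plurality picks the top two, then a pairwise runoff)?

Round 1 first-place votes: Green 26, Yellow 29, Orange 21, Teal 28, Blue 0. Yellow and Teal advance.
Runoff: Yellow is ranked above Teal on 49 ballots, Teal above Yellow on 55.

Teal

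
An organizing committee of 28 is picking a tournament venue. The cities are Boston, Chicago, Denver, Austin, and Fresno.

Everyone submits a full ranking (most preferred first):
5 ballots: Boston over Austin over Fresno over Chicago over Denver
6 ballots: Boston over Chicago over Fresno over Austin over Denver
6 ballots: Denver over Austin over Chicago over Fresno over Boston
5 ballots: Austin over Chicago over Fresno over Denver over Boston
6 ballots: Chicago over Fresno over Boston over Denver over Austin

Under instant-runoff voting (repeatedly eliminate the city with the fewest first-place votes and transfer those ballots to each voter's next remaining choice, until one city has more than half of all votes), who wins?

Chicago

Round 1: Boston 11, Chicago 6, Denver 6, Austin 5, Fresno 0. Fresno eliminated.
Round 2: Boston 11, Chicago 6, Denver 6, Austin 5. Austin eliminated.
Round 3: Boston 11, Chicago 11, Denver 6. Denver eliminated.
Round 4: Boston 11, Chicago 17. Chicago has a majority (≥15).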